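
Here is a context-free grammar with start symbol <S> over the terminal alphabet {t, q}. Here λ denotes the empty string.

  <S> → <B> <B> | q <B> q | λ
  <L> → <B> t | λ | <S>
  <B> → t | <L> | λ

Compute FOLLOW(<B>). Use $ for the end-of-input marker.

FIRST(<S>) = {λ, q, t}  (via <B> <B>)
FIRST(<L>) = {λ, q, t}  (via <B> t, <S>)
FIRST(<B>) = {λ, q, t}  (via <L>)
FOLLOW(<S>) includes $ since <S> is the start symbol.
FOLLOW(<S>): in <L>→<S>, the suffix after <S> is empty, so FOLLOW(<S>) ⊇ FOLLOW(<L>) = {$, q, t}. Thus FOLLOW(<S>) = {$, q, t}.
FOLLOW(<B>): in <S>→<B> <B> (occurrence 1), <B> is followed by <B> with FIRST {λ, q, t}; in <S>→<B> <B> (occurrence 1), the suffix after <B> is nullable, so FOLLOW(<B>) ⊇ FOLLOW(<S>) = {$, q, t}; in <S>→<B> <B> (occurrence 2), the suffix after <B> is empty, so FOLLOW(<B>) ⊇ FOLLOW(<S>) = {$, q, t}; in <S>→q <B> q, <B> is followed by q with FIRST {q}; in <L>→<B> t, <B> is followed by t with FIRST {t}. Thus FOLLOW(<B>) = {$, q, t}.
FOLLOW(<L>): in <B>→<L>, the suffix after <L> is empty, so FOLLOW(<L>) ⊇ FOLLOW(<B>) = {$, q, t}. Thus FOLLOW(<L>) = {$, q, t}.

{$, q, t}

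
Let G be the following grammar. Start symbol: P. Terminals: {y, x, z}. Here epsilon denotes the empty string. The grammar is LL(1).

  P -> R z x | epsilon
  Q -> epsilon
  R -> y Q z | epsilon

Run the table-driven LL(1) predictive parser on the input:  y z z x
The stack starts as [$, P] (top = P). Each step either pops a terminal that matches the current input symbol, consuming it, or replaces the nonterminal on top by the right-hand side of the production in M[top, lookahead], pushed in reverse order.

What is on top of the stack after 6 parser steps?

     Stack        Input      Action
  1  $ P          y z z x $  expand P -> R z x
  2  $ x z R      y z z x $  expand R -> y Q z
  3  $ x z z Q y  y z z x $  match y
  4  $ x z z Q    z z x $    expand Q -> epsilon
  5  $ x z z      z z x $    match z
  6  $ x z        z x $      match z
Stack after step 6: $ x (top = x).

x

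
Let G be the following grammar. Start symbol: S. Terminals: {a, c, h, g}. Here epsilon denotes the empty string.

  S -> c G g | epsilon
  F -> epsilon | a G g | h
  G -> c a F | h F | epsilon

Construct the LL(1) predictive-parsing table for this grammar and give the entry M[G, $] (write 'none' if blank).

none

FIRST(S): from S->c G g we get {c}; from S->epsilon we get {epsilon}. So FIRST(S) = {epsilon, c}.
FIRST(F): from F->epsilon we get {epsilon}; from F->a G g we get {a}; from F->h we get {h}. So FIRST(F) = {epsilon, a, h}.
FIRST(G): from G->c a F we get {c}; from G->h F we get {h}; from G->epsilon we get {epsilon}. So FIRST(G) = {epsilon, c, h}.
FOLLOW(S) includes $ since S is the start symbol.
FOLLOW(G): in S->c G g, G is followed by g with FIRST {g}; in F->a G g, G is followed by g with FIRST {g}. Thus FOLLOW(G) = {g}.
For G -> c a F: FIRST(c a F) = {c}, so it goes in M[G, t] for t ∈ {c}.
For G -> h F: FIRST(h F) = {h}, so it goes in M[G, t] for t ∈ {h}.
For G -> epsilon: FIRST(epsilon) = {epsilon}, so it goes in M[G, t] for t ∈ {}; since epsilon ∈ FIRST, also for every t ∈ FOLLOW(G) = {g}.
None of these place a production in M[G, $].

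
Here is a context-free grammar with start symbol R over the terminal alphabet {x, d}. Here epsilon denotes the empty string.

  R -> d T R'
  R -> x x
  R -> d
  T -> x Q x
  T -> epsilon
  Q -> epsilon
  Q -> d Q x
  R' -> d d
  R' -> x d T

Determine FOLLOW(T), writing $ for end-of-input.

{$, d, x}

FIRST(R) = {d, x}
FIRST(T) = {epsilon, x}
FIRST(Q) = {epsilon, d}
FIRST(R') = {d, x}
FOLLOW(R) includes $ since R is the start symbol.
FOLLOW(R): R appears on no right-hand side. Thus FOLLOW(R) = {$}.
FOLLOW(Q): in T->x Q x, Q is followed by x with FIRST {x}; in Q->d Q x, Q is followed by x with FIRST {x}. Thus FOLLOW(Q) = {x}.
FOLLOW(R'): in R->d T R', the suffix after R' is empty, so FOLLOW(R') ⊇ FOLLOW(R) = {$}. Thus FOLLOW(R') = {$}.
FOLLOW(T): in R->d T R', T is followed by R' with FIRST {d, x}; in R'->x d T, the suffix after T is empty, so FOLLOW(T) ⊇ FOLLOW(R') = {$}. Thus FOLLOW(T) = {$, d, x}.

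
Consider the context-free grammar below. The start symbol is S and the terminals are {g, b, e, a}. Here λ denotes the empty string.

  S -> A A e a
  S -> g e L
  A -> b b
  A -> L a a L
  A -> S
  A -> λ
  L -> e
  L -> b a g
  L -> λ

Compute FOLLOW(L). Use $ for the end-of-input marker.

FIRST(L) = {λ, b, e}
FIRST(S) = {a, b, e, g}  (via A A e a)
FIRST(A) = {λ, a, b, e, g}  (via L a a L, S)
FOLLOW(S) includes $ since S is the start symbol.
FOLLOW(A): in S->A A e a (occurrence 1), A is followed by A e a with FIRST {a, b, e, g}; in S->A A e a (occurrence 2), A is followed by e a with FIRST {e}. Thus FOLLOW(A) = {a, b, e, g}.
FOLLOW(S): in A->S, the suffix after S is empty, so FOLLOW(S) ⊇ FOLLOW(A) = {a, b, e, g}. Thus FOLLOW(S) = {$, a, b, e, g}.
FOLLOW(L): in S->g e L, the suffix after L is empty, so FOLLOW(L) ⊇ FOLLOW(S) = {$, a, b, e, g}; in A->L a a L (occurrence 1), L is followed by a a L with FIRST {a}; in A->L a a L (occurrence 2), the suffix after L is empty, so FOLLOW(L) ⊇ FOLLOW(A) = {a, b, e, g}. Thus FOLLOW(L) = {$, a, b, e, g}.

{$, a, b, e, g}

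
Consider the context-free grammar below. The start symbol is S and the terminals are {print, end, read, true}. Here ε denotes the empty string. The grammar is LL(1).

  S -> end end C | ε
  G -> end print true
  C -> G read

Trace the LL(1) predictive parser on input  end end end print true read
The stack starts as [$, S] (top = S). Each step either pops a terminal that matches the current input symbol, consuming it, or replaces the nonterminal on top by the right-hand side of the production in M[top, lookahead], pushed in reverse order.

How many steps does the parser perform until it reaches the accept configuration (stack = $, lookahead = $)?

9

step 1: stack=$ S  input=end end end print true read $  — expand S -> end end C
step 2: stack=$ C end end  input=end end end print true read $  — match end
step 3: stack=$ C end  input=end end print true read $  — match end
step 4: stack=$ C  input=end print true read $  — expand C -> G read
step 5: stack=$ read G  input=end print true read $  — expand G -> end print true
step 6: stack=$ read true print end  input=end print true read $  — match end
step 7: stack=$ read true print  input=print true read $  — match print
step 8: stack=$ read true  input=true read $  — match true
step 9: stack=$ read  input=read $  — match read
Accept reached after 9 steps.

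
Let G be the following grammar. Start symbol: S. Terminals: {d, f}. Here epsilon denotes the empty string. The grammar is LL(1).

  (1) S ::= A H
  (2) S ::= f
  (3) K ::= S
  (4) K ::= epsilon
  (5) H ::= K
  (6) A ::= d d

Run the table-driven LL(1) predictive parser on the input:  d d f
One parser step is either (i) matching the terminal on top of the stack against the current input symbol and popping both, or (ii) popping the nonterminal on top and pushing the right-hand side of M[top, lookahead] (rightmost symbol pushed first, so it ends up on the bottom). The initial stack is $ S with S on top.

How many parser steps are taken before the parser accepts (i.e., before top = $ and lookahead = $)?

step 1: stack=$ S  input=d d f $  — expand S ::= A H
step 2: stack=$ H A  input=d d f $  — expand A ::= d d
step 3: stack=$ H d d  input=d d f $  — match d
step 4: stack=$ H d  input=d f $  — match d
step 5: stack=$ H  input=f $  — expand H ::= K
step 6: stack=$ K  input=f $  — expand K ::= S
step 7: stack=$ S  input=f $  — expand S ::= f
step 8: stack=$ f  input=f $  — match f
Accept reached after 8 steps.

8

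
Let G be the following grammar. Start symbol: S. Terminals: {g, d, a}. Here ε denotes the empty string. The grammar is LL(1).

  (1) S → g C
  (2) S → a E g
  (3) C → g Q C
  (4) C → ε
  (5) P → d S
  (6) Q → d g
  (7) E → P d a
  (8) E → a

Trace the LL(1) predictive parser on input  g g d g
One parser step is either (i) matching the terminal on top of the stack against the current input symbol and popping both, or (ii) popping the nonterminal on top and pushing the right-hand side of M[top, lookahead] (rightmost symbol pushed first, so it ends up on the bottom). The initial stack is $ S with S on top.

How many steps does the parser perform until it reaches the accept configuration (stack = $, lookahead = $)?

8

step 1: stack=$ S  input=g g d g $  — expand S → g C
step 2: stack=$ C g  input=g g d g $  — match g
step 3: stack=$ C  input=g d g $  — expand C → g Q C
step 4: stack=$ C Q g  input=g d g $  — match g
step 5: stack=$ C Q  input=d g $  — expand Q → d g
step 6: stack=$ C g d  input=d g $  — match d
step 7: stack=$ C g  input=g $  — match g
step 8: stack=$ C  input=$  — expand C → ε
Accept reached after 8 steps.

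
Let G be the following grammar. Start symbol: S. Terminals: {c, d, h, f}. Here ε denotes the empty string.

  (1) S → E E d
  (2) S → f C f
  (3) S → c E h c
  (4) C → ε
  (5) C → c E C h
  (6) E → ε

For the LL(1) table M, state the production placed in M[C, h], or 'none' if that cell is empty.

C → ε

FIRST(C): from C→ε we get {ε}; from C→c E C h we get {c}. So FIRST(C) = {ε, c}.
FIRST(E): from E→ε we get {ε}. So FIRST(E) = {ε}.
FIRST(S): from S→E E d we get {d}; from S→f C f we get {f}; from S→c E h c we get {c}. So FIRST(S) = {c, d, f}.
FOLLOW(S) includes $ since S is the start symbol.
FOLLOW(C): in S→f C f, C is followed by f with FIRST {f}; in C→c E C h, C is followed by h with FIRST {h}. Thus FOLLOW(C) = {f, h}.
For C → ε: FIRST(ε) = {ε}, so it goes in M[C, t] for t ∈ {}; since ε ∈ FIRST, also for every t ∈ FOLLOW(C) = {f, h}.
For C → c E C h: FIRST(c E C h) = {c}, so it goes in M[C, t] for t ∈ {c}.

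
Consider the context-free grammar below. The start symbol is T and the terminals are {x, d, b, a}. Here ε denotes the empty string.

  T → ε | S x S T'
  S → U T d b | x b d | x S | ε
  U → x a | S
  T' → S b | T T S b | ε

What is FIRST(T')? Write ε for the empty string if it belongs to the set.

{ε, b, d, x}

FIRST(T) = {ε, d, x}  (via S x S T')
FIRST(S) = {ε, d, x}  (via U T d b)
FIRST(U) = {ε, d, x}  (via S)
FIRST(T') = {ε, b, d, x}  (via S b, T T S b)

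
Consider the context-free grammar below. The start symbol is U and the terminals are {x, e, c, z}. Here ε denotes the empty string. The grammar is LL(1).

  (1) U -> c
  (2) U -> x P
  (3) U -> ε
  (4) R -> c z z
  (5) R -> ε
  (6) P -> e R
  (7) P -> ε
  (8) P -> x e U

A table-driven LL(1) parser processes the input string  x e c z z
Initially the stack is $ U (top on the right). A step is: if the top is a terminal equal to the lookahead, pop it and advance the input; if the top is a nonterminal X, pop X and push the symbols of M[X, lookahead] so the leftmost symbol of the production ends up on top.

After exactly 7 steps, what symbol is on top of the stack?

step 1: stack=$ U  input=x e c z z $  — expand U -> x P
step 2: stack=$ P x  input=x e c z z $  — match x
step 3: stack=$ P  input=e c z z $  — expand P -> e R
step 4: stack=$ R e  input=e c z z $  — match e
step 5: stack=$ R  input=c z z $  — expand R -> c z z
step 6: stack=$ z z c  input=c z z $  — match c
step 7: stack=$ z z  input=z z $  — match z
Stack after step 7: $ z (top = z).

z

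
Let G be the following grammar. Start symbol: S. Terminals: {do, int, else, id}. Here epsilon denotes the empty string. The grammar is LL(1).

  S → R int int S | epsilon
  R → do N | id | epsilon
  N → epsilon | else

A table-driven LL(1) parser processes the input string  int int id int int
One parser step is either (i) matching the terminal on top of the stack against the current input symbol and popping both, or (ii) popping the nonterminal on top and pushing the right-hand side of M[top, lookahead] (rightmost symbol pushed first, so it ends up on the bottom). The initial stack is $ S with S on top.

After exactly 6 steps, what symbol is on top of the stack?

     Stack          Input                 Action
  1  $ S            int int id int int $  expand S → R int int S
  2  $ S int int R  int int id int int $  expand R → epsilon
  3  $ S int int    int int id int int $  match int
  4  $ S int        int id int int $      match int
  5  $ S            id int int $          expand S → R int int S
  6  $ S int int R  id int int $          expand R → id
Stack after step 6: $ S int int id (top = id).

id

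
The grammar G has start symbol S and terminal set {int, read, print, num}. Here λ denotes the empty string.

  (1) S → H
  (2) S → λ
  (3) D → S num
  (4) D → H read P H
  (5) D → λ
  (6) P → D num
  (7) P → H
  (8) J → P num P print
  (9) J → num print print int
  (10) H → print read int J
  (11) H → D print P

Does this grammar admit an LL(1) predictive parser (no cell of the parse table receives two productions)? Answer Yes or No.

FIRST(S) = {λ, num, print}
FIRST(D) = {λ, num, print}
FIRST(P) = {num, print}
FIRST(J) = {num, print}
FIRST(H) = {num, print}
FOLLOW(S) = {$, num}
FOLLOW(D) = {num, print}
FOLLOW(P) = {$, num, print, read}
FOLLOW(J) = {$, num, print, read}
FOLLOW(H) = {$, num, print, read}
Cell M[D, num] receives both D → S num and D → H read P H and D → λ — the grammar is not LL(1).

No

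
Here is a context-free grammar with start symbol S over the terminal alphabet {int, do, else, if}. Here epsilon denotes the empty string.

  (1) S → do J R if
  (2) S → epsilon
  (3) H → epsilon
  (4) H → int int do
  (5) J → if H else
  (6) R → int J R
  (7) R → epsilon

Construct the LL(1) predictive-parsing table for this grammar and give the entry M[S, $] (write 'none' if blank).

S → epsilon

FIRST(S): from S→do J R if we get {do}; from S→epsilon we get {epsilon}. So FIRST(S) = {epsilon, do}.
FIRST(H): from H→epsilon we get {epsilon}; from H→int int do we get {int}. So FIRST(H) = {epsilon, int}.
FIRST(J): from J→if H else we get {if}. So FIRST(J) = {if}.
FIRST(R): from R→int J R we get {int}; from R→epsilon we get {epsilon}. So FIRST(R) = {epsilon, int}.
FOLLOW(S) includes $ since S is the start symbol.
FOLLOW(S): S appears on no right-hand side. Thus FOLLOW(S) = {$}.
For S → do J R if: FIRST(do J R if) = {do}, so it goes in M[S, t] for t ∈ {do}.
For S → epsilon: FIRST(epsilon) = {epsilon}, so it goes in M[S, t] for t ∈ {}; since epsilon ∈ FIRST, also for every t ∈ FOLLOW(S) = {$}.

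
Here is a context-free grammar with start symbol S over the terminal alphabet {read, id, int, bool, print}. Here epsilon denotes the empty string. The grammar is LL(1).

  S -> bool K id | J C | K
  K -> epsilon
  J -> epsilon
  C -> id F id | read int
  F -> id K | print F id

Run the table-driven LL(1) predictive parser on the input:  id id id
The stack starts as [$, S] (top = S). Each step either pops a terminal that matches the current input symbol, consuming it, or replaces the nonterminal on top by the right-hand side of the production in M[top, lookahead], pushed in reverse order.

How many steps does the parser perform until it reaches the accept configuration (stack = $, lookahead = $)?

8

     Stack      Input       Action
  1  $ S        id id id $  expand S -> J C
  2  $ C J      id id id $  expand J -> epsilon
  3  $ C        id id id $  expand C -> id F id
  4  $ id F id  id id id $  match id
  5  $ id F     id id $     expand F -> id K
  6  $ id K id  id id $     match id
  7  $ id K     id $        expand K -> epsilon
  8  $ id       id $        match id
Accept reached after 8 steps.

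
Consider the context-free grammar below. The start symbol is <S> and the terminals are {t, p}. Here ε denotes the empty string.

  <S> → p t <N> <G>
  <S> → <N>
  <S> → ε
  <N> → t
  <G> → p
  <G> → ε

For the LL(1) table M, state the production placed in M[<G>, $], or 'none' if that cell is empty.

<G> → ε

FIRST(<N>) = {t}
FIRST(<G>) = {ε, p}
FIRST(<S>) = {ε, p, t}  (via <N>)
FOLLOW(<S>) includes $ since <S> is the start symbol.
FOLLOW(<S>): <S> appears on no right-hand side. Thus FOLLOW(<S>) = {$}.
FOLLOW(<G>): in <S>→p t <N> <G>, the suffix after <G> is empty, so FOLLOW(<G>) ⊇ FOLLOW(<S>) = {$}. Thus FOLLOW(<G>) = {$}.
For <G> → p: FIRST(p) = {p}, so it goes in M[<G>, t] for t ∈ {p}.
For <G> → ε: FIRST(ε) = {ε}, so it goes in M[<G>, t] for t ∈ {}; since ε ∈ FIRST, also for every t ∈ FOLLOW(<G>) = {$}.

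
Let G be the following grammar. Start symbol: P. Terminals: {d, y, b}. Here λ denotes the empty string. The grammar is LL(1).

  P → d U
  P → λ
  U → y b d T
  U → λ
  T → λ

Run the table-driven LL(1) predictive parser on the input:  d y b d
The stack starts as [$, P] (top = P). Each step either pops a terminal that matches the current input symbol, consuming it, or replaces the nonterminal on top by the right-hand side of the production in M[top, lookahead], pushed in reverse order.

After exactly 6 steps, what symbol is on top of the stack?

step 1: stack=$ P  input=d y b d $  — expand P → d U
step 2: stack=$ U d  input=d y b d $  — match d
step 3: stack=$ U  input=y b d $  — expand U → y b d T
step 4: stack=$ T d b y  input=y b d $  — match y
step 5: stack=$ T d b  input=b d $  — match b
step 6: stack=$ T d  input=d $  — match d
Stack after step 6: $ T (top = T).

T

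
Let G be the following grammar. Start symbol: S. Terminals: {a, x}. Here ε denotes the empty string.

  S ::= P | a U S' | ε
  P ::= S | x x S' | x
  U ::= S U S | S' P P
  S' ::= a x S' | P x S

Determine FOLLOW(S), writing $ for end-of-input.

FIRST(S) = {ε, a, x}  (via P)
FIRST(P) = {ε, a, x}  (via S)
FIRST(S') = {a, x}  (via P x S)
FIRST(U) = {a, x}  (via S U S, S' P P)
FOLLOW(S) includes $ since S is the start symbol.
FOLLOW(U): in S::=a U S', U is followed by S' with FIRST {a, x}; in U::=S U S, U is followed by S with FIRST {ε, a, x}; in U::=S U S, the suffix after U is nullable (adds nothing new). Thus FOLLOW(U) = {a, x}.
FOLLOW(S): in P::=S, the suffix after S is empty, so FOLLOW(S) ⊇ FOLLOW(P) = {$, a, x}; in U::=S U S (occurrence 1), S is followed by U S with FIRST {a, x}; in U::=S U S (occurrence 2), the suffix after S is empty, so FOLLOW(S) ⊇ FOLLOW(U) = {a, x}; in S'::=P x S, the suffix after S is empty, so FOLLOW(S) ⊇ FOLLOW(S') = {$, a, x}. Thus FOLLOW(S) = {$, a, x}.
FOLLOW(P): in S::=P, the suffix after P is empty, so FOLLOW(P) ⊇ FOLLOW(S) = {$, a, x}; in U::=S' P P (occurrence 1), P is followed by P with FIRST {ε, a, x}; in U::=S' P P (occurrence 1), the suffix after P is nullable, so FOLLOW(P) ⊇ FOLLOW(U) = {a, x}; in U::=S' P P (occurrence 2), the suffix after P is empty, so FOLLOW(P) ⊇ FOLLOW(U) = {a, x}; in S'::=P x S, P is followed by x S with FIRST {x}. Thus FOLLOW(P) = {$, a, x}.
FOLLOW(S'): in S::=a U S', the suffix after S' is empty, so FOLLOW(S') ⊇ FOLLOW(S) = {$, a, x}; in P::=x x S', the suffix after S' is empty, so FOLLOW(S') ⊇ FOLLOW(P) = {$, a, x}; in U::=S' P P, S' is followed by P P with FIRST {ε, a, x}; in U::=S' P P, the suffix after S' is nullable, so FOLLOW(S') ⊇ FOLLOW(U) = {a, x}; in S'::=a x S', the suffix after S' is empty (adds nothing new). Thus FOLLOW(S') = {$, a, x}.

{$, a, x}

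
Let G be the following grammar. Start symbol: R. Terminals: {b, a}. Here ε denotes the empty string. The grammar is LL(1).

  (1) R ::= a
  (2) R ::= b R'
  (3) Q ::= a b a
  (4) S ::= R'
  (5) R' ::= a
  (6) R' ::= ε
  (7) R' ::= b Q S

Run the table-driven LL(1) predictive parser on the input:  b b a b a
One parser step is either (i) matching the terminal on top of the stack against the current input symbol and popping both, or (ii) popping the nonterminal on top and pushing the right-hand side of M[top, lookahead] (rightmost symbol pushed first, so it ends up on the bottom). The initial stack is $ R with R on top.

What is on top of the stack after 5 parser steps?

step 1: stack=$ R  input=b b a b a $  — expand R ::= b R'
step 2: stack=$ R' b  input=b b a b a $  — match b
step 3: stack=$ R'  input=b a b a $  — expand R' ::= b Q S
step 4: stack=$ S Q b  input=b a b a $  — match b
step 5: stack=$ S Q  input=a b a $  — expand Q ::= a b a
Stack after step 5: $ S a b a (top = a).

a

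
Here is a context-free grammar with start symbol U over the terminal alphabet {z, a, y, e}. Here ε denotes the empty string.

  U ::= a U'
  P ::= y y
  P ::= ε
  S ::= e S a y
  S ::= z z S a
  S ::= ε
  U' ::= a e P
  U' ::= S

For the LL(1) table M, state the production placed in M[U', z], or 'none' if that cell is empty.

U' ::= S

FIRST(U) = {a}
FIRST(P) = {ε, y}
FIRST(S) = {ε, e, z}
FIRST(U') = {ε, a, e, z}  (via S)
FOLLOW(U) includes $ since U is the start symbol.
FOLLOW(U): U appears on no right-hand side. Thus FOLLOW(U) = {$}.
FOLLOW(U'): in U::=a U', the suffix after U' is empty, so FOLLOW(U') ⊇ FOLLOW(U) = {$}. Thus FOLLOW(U') = {$}.
For U' ::= a e P: FIRST(a e P) = {a}, so it goes in M[U', t] for t ∈ {a}.
For U' ::= S: FIRST(S) = {ε, e, z}, so it goes in M[U', t] for t ∈ {e, z}; since ε ∈ FIRST, also for every t ∈ FOLLOW(U') = {$}.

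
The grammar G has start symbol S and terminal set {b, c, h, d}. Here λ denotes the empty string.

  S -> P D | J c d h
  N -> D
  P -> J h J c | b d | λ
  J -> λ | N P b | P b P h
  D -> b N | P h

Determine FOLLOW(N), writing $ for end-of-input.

{$, b, h}

FIRST(S): from S->P D we get {b, h}; from S->J c d h we get {b, c, h}. So FIRST(S) = {b, c, h}.
FIRST(N): from N->D we get {b, h}. So FIRST(N) = {b, h}.
FIRST(P): from P->J h J c we get {b, h}; from P->b d we get {b}; from P->λ we get {λ}. So FIRST(P) = {λ, b, h}.
FIRST(J): from J->λ we get {λ}; from J->N P b we get {b, h}; from J->P b P h we get {b, h}. So FIRST(J) = {λ, b, h}.
FIRST(D): from D->b N we get {b}; from D->P h we get {b, h}. So FIRST(D) = {b, h}.
FOLLOW(S) includes $ since S is the start symbol.
FOLLOW(S): S appears on no right-hand side. Thus FOLLOW(S) = {$}.
FOLLOW(P): in S->P D, P is followed by D with FIRST {b, h}; in J->N P b, P is followed by b with FIRST {b}; in J->P b P h (occurrence 1), P is followed by b P h with FIRST {b}; in J->P b P h (occurrence 2), P is followed by h with FIRST {h}; in D->P h, P is followed by h with FIRST {h}. Thus FOLLOW(P) = {b, h}.
FOLLOW(J): in S->J c d h, J is followed by c d h with FIRST {c}; in P->J h J c (occurrence 1), J is followed by h J c with FIRST {h}; in P->J h J c (occurrence 2), J is followed by c with FIRST {c}. Thus FOLLOW(J) = {c, h}.
FOLLOW(N): in J->N P b, N is followed by P b with FIRST {b, h}; in D->b N, the suffix after N is empty, so FOLLOW(N) ⊇ FOLLOW(D) = {$, b, h}. Thus FOLLOW(N) = {$, b, h}.
FOLLOW(D): in S->P D, the suffix after D is empty, so FOLLOW(D) ⊇ FOLLOW(S) = {$}; in N->D, the suffix after D is empty, so FOLLOW(D) ⊇ FOLLOW(N) = {$, b, h}. Thus FOLLOW(D) = {$, b, h}.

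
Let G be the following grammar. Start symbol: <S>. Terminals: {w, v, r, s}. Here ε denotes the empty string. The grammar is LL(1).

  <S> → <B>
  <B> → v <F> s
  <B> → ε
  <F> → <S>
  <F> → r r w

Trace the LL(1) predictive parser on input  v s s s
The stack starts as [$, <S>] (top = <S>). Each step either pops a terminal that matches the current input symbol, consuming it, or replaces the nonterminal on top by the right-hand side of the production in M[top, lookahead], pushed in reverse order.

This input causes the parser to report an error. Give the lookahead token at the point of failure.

s

     Stack      Input      Action
  1  $ <S>      v s s s $  expand <S> → <B>
  2  $ <B>      v s s s $  expand <B> → v <F> s
  3  $ s <F> v  v s s s $  match v
  4  $ s <F>    s s s $    expand <F> → <S>
  5  $ s <S>    s s s $    expand <S> → <B>
  6  $ s <B>    s s s $    expand <B> → ε
  7  $ s        s s s $    match s
  8  $          s s $      error: stack empty but input remains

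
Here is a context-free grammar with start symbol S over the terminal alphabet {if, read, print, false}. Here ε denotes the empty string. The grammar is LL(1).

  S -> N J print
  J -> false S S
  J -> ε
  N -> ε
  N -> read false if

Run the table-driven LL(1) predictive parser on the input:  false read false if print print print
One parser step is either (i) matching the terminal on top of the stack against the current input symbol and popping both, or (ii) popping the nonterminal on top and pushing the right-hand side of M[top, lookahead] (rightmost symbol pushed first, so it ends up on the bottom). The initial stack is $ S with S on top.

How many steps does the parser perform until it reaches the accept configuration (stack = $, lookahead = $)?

      Stack                            Input                                    Action
   1  $ S                              false read false if print print print $  expand S -> N J print
   2  $ print J N                      false read false if print print print $  expand N -> ε
   3  $ print J                        false read false if print print print $  expand J -> false S S
   4  $ print S S false                false read false if print print print $  match false
   5  $ print S S                      read false if print print print $        expand S -> N J print
   6  $ print S print J N              read false if print print print $        expand N -> read false if
   7  $ print S print J if false read  read false if print print print $        match read
   8  $ print S print J if false       false if print print print $             match false
   9  $ print S print J if             if print print print $                   match if
  10  $ print S print J                print print print $                      expand J -> ε
  11  $ print S print                  print print print $                      match print
  12  $ print S                        print print $                            expand S -> N J print
  13  $ print print J N                print print $                            expand N -> ε
  14  $ print print J                  print print $                            expand J -> ε
  15  $ print print                    print print $                            match print
  16  $ print                          print $                                  match print
Accept reached after 16 steps.

16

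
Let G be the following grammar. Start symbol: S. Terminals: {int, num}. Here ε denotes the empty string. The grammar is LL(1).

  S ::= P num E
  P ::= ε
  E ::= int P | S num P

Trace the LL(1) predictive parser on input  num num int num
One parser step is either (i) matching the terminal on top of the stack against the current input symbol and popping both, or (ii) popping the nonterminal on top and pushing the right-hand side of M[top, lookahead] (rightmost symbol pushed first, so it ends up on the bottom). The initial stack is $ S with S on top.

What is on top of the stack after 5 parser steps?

P

step 1: stack=$ S  input=num num int num $  — expand S ::= P num E
step 2: stack=$ E num P  input=num num int num $  — expand P ::= ε
step 3: stack=$ E num  input=num num int num $  — match num
step 4: stack=$ E  input=num int num $  — expand E ::= S num P
step 5: stack=$ P num S  input=num int num $  — expand S ::= P num E
Stack after step 5: $ P num E num P (top = P).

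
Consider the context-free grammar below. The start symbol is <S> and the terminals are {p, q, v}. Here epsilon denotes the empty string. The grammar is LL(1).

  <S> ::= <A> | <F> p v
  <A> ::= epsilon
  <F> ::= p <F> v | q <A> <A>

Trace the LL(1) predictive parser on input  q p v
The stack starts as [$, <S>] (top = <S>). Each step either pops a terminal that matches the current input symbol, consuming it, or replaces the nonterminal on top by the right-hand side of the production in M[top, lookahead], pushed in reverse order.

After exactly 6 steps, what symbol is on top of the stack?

step 1: stack=$ <S>  input=q p v $  — expand <S> ::= <F> p v
step 2: stack=$ v p <F>  input=q p v $  — expand <F> ::= q <A> <A>
step 3: stack=$ v p <A> <A> q  input=q p v $  — match q
step 4: stack=$ v p <A> <A>  input=p v $  — expand <A> ::= epsilon
step 5: stack=$ v p <A>  input=p v $  — expand <A> ::= epsilon
step 6: stack=$ v p  input=p v $  — match p
Stack after step 6: $ v (top = v).

v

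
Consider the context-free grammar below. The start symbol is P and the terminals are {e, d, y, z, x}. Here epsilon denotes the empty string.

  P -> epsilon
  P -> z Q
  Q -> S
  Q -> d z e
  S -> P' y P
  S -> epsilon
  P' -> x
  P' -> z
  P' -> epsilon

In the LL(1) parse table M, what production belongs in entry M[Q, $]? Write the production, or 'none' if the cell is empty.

FIRST(P): from P->epsilon we get {epsilon}; from P->z Q we get {z}. So FIRST(P) = {epsilon, z}.
FIRST(P'): from P'->x we get {x}; from P'->z we get {z}; from P'->epsilon we get {epsilon}. So FIRST(P') = {epsilon, x, z}.
FIRST(S): from S->P' y P we get {x, y, z}; from S->epsilon we get {epsilon}. So FIRST(S) = {epsilon, x, y, z}.
FIRST(Q): from Q->S we get {epsilon, x, y, z}; from Q->d z e we get {d}. So FIRST(Q) = {epsilon, d, x, y, z}.
FOLLOW(P) includes $ since P is the start symbol.
FOLLOW(P): in S->P' y P, the suffix after P is empty, so FOLLOW(P) ⊇ FOLLOW(S) = {$}. Thus FOLLOW(P) = {$}.
FOLLOW(Q): in P->z Q, the suffix after Q is empty, so FOLLOW(Q) ⊇ FOLLOW(P) = {$}. Thus FOLLOW(Q) = {$}.
For Q -> S: FIRST(S) = {epsilon, x, y, z}, so it goes in M[Q, t] for t ∈ {x, y, z}; since epsilon ∈ FIRST, also for every t ∈ FOLLOW(Q) = {$}.
For Q -> d z e: FIRST(d z e) = {d}, so it goes in M[Q, t] for t ∈ {d}.

Q -> S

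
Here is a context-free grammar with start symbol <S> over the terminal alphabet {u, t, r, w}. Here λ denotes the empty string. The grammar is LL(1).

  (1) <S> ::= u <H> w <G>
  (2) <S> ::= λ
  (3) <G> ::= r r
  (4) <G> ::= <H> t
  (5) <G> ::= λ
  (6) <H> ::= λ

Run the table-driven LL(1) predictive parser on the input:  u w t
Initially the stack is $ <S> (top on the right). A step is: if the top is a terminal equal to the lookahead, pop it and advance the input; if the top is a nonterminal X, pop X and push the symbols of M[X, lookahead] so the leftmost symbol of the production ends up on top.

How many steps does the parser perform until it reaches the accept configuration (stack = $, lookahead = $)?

7

step 1: stack=$ <S>  input=u w t $  — expand <S> ::= u <H> w <G>
step 2: stack=$ <G> w <H> u  input=u w t $  — match u
step 3: stack=$ <G> w <H>  input=w t $  — expand <H> ::= λ
step 4: stack=$ <G> w  input=w t $  — match w
step 5: stack=$ <G>  input=t $  — expand <G> ::= <H> t
step 6: stack=$ t <H>  input=t $  — expand <H> ::= λ
step 7: stack=$ t  input=t $  — match t
Accept reached after 7 steps.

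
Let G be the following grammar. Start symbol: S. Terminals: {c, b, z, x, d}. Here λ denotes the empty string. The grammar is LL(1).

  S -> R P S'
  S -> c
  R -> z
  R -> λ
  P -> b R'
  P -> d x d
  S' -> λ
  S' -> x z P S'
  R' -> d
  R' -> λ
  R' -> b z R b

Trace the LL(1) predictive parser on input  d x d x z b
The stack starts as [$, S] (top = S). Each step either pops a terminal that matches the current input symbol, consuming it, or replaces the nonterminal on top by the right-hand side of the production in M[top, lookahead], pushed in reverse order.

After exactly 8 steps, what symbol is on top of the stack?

     Stack       Input          Action
  1  $ S         d x d x z b $  expand S -> R P S'
  2  $ S' P R    d x d x z b $  expand R -> λ
  3  $ S' P      d x d x z b $  expand P -> d x d
  4  $ S' d x d  d x d x z b $  match d
  5  $ S' d x    x d x z b $    match x
  6  $ S' d      d x z b $      match d
  7  $ S'        x z b $        expand S' -> x z P S'
  8  $ S' P z x  x z b $        match x
Stack after step 8: $ S' P z (top = z).

z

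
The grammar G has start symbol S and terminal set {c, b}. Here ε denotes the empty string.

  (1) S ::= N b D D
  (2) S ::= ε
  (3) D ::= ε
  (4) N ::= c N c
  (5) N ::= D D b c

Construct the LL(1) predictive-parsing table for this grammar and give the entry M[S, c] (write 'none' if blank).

S ::= N b D D

FIRST(D): from D::=ε we get {ε}. So FIRST(D) = {ε}.
FIRST(N): from N::=c N c we get {c}; from N::=D D b c we get {b}. So FIRST(N) = {b, c}.
FIRST(S): from S::=N b D D we get {b, c}; from S::=ε we get {ε}. So FIRST(S) = {ε, b, c}.
FOLLOW(S) includes $ since S is the start symbol.
FOLLOW(S): S appears on no right-hand side. Thus FOLLOW(S) = {$}.
For S ::= N b D D: FIRST(N b D D) = {b, c}, so it goes in M[S, t] for t ∈ {b, c}.
For S ::= ε: FIRST(ε) = {ε}, so it goes in M[S, t] for t ∈ {}; since ε ∈ FIRST, also for every t ∈ FOLLOW(S) = {$}.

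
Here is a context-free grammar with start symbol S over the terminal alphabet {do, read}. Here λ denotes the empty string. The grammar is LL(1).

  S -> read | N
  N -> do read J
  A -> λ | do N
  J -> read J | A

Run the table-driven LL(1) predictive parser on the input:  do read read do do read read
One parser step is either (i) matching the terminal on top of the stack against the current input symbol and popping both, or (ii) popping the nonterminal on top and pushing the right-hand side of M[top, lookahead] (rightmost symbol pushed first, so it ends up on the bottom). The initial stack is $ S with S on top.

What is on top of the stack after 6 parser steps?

J

     Stack        Input                           Action
  1  $ S          do read read do do read read $  expand S -> N
  2  $ N          do read read do do read read $  expand N -> do read J
  3  $ J read do  do read read do do read read $  match do
  4  $ J read     read read do do read read $     match read
  5  $ J          read do do read read $          expand J -> read J
  6  $ J read     read do do read read $          match read
Stack after step 6: $ J (top = J).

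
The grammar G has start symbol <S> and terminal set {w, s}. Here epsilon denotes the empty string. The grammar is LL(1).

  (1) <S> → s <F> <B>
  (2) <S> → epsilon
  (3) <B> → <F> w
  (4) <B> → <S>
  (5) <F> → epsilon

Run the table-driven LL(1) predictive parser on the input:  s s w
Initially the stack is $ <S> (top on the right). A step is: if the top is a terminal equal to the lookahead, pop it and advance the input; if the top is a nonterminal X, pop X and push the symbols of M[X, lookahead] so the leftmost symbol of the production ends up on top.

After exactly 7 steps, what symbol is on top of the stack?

<B>

step 1: stack=$ <S>  input=s s w $  — expand <S> → s <F> <B>
step 2: stack=$ <B> <F> s  input=s s w $  — match s
step 3: stack=$ <B> <F>  input=s w $  — expand <F> → epsilon
step 4: stack=$ <B>  input=s w $  — expand <B> → <S>
step 5: stack=$ <S>  input=s w $  — expand <S> → s <F> <B>
step 6: stack=$ <B> <F> s  input=s w $  — match s
step 7: stack=$ <B> <F>  input=w $  — expand <F> → epsilon
Stack after step 7: $ <B> (top = <B>).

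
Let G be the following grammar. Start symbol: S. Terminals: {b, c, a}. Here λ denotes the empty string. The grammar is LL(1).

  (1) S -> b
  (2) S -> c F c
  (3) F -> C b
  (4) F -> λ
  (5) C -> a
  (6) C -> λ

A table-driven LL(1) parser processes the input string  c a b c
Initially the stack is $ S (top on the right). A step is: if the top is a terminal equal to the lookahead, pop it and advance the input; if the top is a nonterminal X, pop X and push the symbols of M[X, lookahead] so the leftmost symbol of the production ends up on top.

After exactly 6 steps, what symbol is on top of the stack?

     Stack    Input      Action
  1  $ S      c a b c $  expand S -> c F c
  2  $ c F c  c a b c $  match c
  3  $ c F    a b c $    expand F -> C b
  4  $ c b C  a b c $    expand C -> a
  5  $ c b a  a b c $    match a
  6  $ c b    b c $      match b
Stack after step 6: $ c (top = c).

c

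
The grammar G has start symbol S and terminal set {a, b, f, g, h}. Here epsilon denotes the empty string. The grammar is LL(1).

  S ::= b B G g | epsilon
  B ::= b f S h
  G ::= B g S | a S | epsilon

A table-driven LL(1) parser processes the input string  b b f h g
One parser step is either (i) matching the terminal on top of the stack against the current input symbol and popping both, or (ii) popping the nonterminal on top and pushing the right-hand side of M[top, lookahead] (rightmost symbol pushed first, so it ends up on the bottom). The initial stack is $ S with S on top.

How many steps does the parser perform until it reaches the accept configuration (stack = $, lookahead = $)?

9

     Stack          Input        Action
  1  $ S            b b f h g $  expand S ::= b B G g
  2  $ g G B b      b b f h g $  match b
  3  $ g G B        b f h g $    expand B ::= b f S h
  4  $ g G h S f b  b f h g $    match b
  5  $ g G h S f    f h g $      match f
  6  $ g G h S      h g $        expand S ::= epsilon
  7  $ g G h        h g $        match h
  8  $ g G          g $          expand G ::= epsilon
  9  $ g            g $          match g
Accept reached after 9 steps.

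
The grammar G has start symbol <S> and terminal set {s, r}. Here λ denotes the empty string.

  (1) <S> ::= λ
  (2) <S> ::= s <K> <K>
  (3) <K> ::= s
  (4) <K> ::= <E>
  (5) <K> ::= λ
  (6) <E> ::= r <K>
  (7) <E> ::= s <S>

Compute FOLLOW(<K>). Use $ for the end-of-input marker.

FIRST(<S>) = {λ, s}
FIRST(<E>) = {r, s}
FIRST(<K>) = {λ, r, s}  (via <E>)
FOLLOW(<S>) includes $ since <S> is the start symbol.
FOLLOW(<S>): in <E>::=s <S>, the suffix after <S> is empty, so FOLLOW(<S>) ⊇ FOLLOW(<E>) = {$, r, s}. Thus FOLLOW(<S>) = {$, r, s}.
FOLLOW(<K>): in <S>::=s <K> <K> (occurrence 1), <K> is followed by <K> with FIRST {λ, r, s}; in <S>::=s <K> <K> (occurrence 1), the suffix after <K> is nullable, so FOLLOW(<K>) ⊇ FOLLOW(<S>) = {$, r, s}; in <S>::=s <K> <K> (occurrence 2), the suffix after <K> is empty, so FOLLOW(<K>) ⊇ FOLLOW(<S>) = {$, r, s}; in <E>::=r <K>, the suffix after <K> is empty, so FOLLOW(<K>) ⊇ FOLLOW(<E>) = {$, r, s}. Thus FOLLOW(<K>) = {$, r, s}.
FOLLOW(<E>): in <K>::=<E>, the suffix after <E> is empty, so FOLLOW(<E>) ⊇ FOLLOW(<K>) = {$, r, s}. Thus FOLLOW(<E>) = {$, r, s}.

{$, r, s}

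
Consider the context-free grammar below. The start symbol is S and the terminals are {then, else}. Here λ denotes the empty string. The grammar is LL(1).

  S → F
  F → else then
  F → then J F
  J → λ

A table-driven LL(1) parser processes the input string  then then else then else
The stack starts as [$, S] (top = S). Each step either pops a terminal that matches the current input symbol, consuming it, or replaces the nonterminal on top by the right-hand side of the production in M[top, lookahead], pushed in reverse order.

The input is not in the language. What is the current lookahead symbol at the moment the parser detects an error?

      Stack        Input                       Action
   1  $ S          then then else then else $  expand S → F
   2  $ F          then then else then else $  expand F → then J F
   3  $ F J then   then then else then else $  match then
   4  $ F J        then else then else $       expand J → λ
   5  $ F          then else then else $       expand F → then J F
   6  $ F J then   then else then else $       match then
   7  $ F J        else then else $            expand J → λ
   8  $ F          else then else $            expand F → else then
   9  $ then else  else then else $            match else
  10  $ then       then else $                 match then
  11  $            else $                      error: stack empty but input remains

else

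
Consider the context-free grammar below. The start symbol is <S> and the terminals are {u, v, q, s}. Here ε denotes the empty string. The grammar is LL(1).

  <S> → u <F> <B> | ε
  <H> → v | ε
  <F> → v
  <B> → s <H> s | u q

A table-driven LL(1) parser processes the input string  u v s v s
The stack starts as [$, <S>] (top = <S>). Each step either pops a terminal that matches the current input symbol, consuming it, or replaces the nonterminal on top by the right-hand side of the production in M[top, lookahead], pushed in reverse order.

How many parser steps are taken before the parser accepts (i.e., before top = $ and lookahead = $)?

9

     Stack        Input        Action
  1  $ <S>        u v s v s $  expand <S> → u <F> <B>
  2  $ <B> <F> u  u v s v s $  match u
  3  $ <B> <F>    v s v s $    expand <F> → v
  4  $ <B> v      v s v s $    match v
  5  $ <B>        s v s $      expand <B> → s <H> s
  6  $ s <H> s    s v s $      match s
  7  $ s <H>      v s $        expand <H> → v
  8  $ s v        v s $        match v
  9  $ s          s $          match s
Accept reached after 9 steps.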